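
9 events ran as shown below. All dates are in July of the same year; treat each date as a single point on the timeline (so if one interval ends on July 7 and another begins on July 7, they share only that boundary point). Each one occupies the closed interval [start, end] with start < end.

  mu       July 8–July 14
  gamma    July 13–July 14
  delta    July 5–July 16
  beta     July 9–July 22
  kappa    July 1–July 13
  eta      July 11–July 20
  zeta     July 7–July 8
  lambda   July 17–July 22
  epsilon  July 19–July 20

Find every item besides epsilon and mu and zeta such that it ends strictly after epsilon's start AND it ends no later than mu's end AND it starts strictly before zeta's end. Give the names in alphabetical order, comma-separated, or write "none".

none

Conditions: its end is strictly after epsilon's start (X.end > July 19) AND its end is no later than mu's end (X.end <= July 14) AND its start is strictly before zeta's end (X.start < July 8).
beta: end July 22 > July 19? ✓; end July 22 <= July 14? ✗; start July 9 < July 8? ✗ → no.
delta: end July 16 > July 19? ✗; end July 16 <= July 14? ✗; start July 5 < July 8? ✓ → no.
eta: end July 20 > July 19? ✓; end July 20 <= July 14? ✗; start July 11 < July 8? ✗ → no.
gamma: end July 14 > July 19? ✗; end July 14 <= July 14? ✓; start July 13 < July 8? ✗ → no.
kappa: end July 13 > July 19? ✗; end July 13 <= July 14? ✓; start July 1 < July 8? ✓ → no.
lambda: end July 22 > July 19? ✓; end July 22 <= July 14? ✗; start July 17 < July 8? ✗ → no.
Result: none.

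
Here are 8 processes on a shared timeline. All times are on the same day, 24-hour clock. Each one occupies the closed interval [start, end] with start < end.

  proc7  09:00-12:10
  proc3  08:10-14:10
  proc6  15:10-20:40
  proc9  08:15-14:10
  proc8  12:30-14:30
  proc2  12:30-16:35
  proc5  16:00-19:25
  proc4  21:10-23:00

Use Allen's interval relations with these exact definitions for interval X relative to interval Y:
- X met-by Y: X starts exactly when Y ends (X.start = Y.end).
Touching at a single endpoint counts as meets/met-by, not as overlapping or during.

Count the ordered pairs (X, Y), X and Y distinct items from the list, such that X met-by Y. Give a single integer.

Checking all 56 ordered pairs for relation 'met-by'; matching pairs in alphabetical order:
No pair satisfies it.
Count: 0.

0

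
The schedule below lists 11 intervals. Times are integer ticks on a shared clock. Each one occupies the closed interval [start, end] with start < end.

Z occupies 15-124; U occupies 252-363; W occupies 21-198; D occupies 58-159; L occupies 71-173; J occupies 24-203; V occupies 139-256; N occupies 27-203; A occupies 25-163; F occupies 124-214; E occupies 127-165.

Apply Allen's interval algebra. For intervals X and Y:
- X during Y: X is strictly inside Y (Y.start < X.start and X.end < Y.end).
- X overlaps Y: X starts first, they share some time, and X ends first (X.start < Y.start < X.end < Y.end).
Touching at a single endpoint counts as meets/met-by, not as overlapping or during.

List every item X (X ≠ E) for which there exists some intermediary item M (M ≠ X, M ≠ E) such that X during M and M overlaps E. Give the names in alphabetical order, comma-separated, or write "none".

Target E = [127, 165].
Intermediaries M with M overlaps E: A, D.
Via A — items with X during A: D.
Via D — items with X during D: none.
Union: D.

D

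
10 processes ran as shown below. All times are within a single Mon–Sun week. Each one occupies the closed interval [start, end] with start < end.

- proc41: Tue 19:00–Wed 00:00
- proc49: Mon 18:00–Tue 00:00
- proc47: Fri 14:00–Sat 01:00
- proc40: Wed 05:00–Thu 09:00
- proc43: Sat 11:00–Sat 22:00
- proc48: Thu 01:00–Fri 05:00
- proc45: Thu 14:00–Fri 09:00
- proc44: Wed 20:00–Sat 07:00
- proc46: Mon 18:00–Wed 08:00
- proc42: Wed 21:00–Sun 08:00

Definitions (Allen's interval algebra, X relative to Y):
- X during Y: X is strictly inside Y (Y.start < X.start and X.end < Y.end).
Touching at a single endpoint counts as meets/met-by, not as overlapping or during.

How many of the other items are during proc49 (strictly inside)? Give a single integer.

0

Target proc49 = [Mon 18:00, Tue 00:00].
proc40 [Wed 05:00, Thu 09:00] → after → no.
proc41 [Tue 19:00, Wed 00:00] → after → no.
proc42 [Wed 21:00, Sun 08:00] → after → no.
proc43 [Sat 11:00, Sat 22:00] → after → no.
proc44 [Wed 20:00, Sat 07:00] → after → no.
proc45 [Thu 14:00, Fri 09:00] → after → no.
proc46 [Mon 18:00, Wed 08:00] → started-by → no.
proc47 [Fri 14:00, Sat 01:00] → after → no.
proc48 [Thu 01:00, Fri 05:00] → after → no.
Total: 0.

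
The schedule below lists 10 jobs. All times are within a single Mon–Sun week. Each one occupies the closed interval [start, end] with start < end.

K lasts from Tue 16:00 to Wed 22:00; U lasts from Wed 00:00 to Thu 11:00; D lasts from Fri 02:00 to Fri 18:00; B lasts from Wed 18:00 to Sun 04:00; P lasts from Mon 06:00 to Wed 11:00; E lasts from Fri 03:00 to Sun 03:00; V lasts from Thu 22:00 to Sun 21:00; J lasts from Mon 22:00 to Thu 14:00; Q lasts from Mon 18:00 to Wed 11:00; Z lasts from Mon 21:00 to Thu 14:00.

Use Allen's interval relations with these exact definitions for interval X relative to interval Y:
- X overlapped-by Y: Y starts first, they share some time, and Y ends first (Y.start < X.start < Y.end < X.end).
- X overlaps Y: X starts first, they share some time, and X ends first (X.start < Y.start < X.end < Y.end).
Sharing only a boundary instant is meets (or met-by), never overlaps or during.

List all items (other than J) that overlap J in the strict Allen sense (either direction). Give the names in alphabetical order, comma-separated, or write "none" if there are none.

Target J = [Mon 22:00, Thu 14:00].
B [Wed 18:00, Sun 04:00] → overlapped-by → yes.
D [Fri 02:00, Fri 18:00] → after → no.
E [Fri 03:00, Sun 03:00] → after → no.
K [Tue 16:00, Wed 22:00] → during → no.
P [Mon 06:00, Wed 11:00] → overlaps → yes.
Q [Mon 18:00, Wed 11:00] → overlaps → yes.
U [Wed 00:00, Thu 11:00] → during → no.
V [Thu 22:00, Sun 21:00] → after → no.
Z [Mon 21:00, Thu 14:00] → finished-by → no.
Result: B, P, Q.

B, P, Q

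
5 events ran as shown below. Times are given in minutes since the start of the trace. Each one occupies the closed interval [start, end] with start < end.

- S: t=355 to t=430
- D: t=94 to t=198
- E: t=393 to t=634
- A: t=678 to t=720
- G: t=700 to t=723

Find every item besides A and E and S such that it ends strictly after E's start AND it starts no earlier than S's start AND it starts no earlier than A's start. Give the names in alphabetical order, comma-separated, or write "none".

Conditions: its end is strictly after E's start (X.end > t=393) AND its start is no earlier than S's start (X.start >= t=355) AND its start is no earlier than A's start (X.start >= t=678).
D: end t=198 > t=393? ✗; start t=94 >= t=355? ✗; start t=94 >= t=678? ✗ → no.
G: end t=723 > t=393? ✓; start t=700 >= t=355? ✓; start t=700 >= t=678? ✓ → yes.
Result: G.

G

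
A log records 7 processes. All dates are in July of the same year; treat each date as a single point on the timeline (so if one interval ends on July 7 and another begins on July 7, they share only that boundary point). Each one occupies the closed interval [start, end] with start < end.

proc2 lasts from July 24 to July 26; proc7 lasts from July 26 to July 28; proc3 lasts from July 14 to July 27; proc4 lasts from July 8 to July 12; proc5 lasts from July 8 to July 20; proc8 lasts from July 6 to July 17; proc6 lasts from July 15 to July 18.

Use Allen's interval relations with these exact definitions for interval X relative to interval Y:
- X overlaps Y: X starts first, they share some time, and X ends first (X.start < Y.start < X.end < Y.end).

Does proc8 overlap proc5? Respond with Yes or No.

proc8 = [July 6, July 17], proc5 = [July 8, July 20].
Actual relation of proc8 to proc5: overlaps.
Asked whether 'overlaps' holds → Yes.

Yes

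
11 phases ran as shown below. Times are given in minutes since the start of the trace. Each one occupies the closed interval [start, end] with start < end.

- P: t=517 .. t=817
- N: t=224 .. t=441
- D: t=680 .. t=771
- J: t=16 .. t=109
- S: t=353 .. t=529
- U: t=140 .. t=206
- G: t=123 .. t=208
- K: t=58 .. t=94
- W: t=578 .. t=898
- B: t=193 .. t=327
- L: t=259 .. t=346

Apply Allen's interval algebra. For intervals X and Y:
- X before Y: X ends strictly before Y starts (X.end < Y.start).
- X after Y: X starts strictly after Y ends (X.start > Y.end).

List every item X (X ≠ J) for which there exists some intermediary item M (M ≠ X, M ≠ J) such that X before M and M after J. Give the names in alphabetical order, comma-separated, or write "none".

Target J = [t=16, t=109].
Intermediaries M with M after J: B, D, G, L, N, P, S, U, W.
Via B — items with X before B: K.
Via D — items with X before D: B, G, K, L, N, S, U.
Via G — items with X before G: K.
Via L — items with X before L: G, K, U.
Via N — items with X before N: G, K, U.
Via P — items with X before P: B, G, K, L, N, U.
Via S — items with X before S: B, G, K, L, U.
Via U — items with X before U: K.
Via W — items with X before W: B, G, K, L, N, S, U.
Union: B, G, K, L, N, S, U.

B, G, K, L, N, S, U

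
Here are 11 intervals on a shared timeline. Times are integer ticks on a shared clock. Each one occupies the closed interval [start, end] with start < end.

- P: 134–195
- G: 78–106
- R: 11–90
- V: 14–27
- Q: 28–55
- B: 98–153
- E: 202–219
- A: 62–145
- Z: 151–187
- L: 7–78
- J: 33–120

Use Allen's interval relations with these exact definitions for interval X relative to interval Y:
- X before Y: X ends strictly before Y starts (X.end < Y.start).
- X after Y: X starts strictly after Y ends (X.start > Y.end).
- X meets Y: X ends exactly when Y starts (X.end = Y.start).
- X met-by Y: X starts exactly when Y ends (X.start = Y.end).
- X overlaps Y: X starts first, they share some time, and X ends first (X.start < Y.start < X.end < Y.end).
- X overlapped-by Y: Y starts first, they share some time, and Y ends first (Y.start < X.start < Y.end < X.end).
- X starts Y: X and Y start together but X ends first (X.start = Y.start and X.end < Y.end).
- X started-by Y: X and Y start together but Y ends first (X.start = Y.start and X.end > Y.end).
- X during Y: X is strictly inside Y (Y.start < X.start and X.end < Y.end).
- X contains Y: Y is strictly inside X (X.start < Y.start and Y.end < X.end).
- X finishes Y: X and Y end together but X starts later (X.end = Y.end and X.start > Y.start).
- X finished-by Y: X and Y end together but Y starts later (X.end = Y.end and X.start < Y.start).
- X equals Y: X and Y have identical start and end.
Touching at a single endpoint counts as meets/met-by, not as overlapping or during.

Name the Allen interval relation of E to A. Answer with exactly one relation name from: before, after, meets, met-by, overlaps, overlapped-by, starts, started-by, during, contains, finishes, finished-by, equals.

after

E = [202, 219]; A = [62, 145].
Compare endpoints: E.start > A.start, E.start > A.end, E.end > A.start, E.end > A.end.
That pattern is 'after'.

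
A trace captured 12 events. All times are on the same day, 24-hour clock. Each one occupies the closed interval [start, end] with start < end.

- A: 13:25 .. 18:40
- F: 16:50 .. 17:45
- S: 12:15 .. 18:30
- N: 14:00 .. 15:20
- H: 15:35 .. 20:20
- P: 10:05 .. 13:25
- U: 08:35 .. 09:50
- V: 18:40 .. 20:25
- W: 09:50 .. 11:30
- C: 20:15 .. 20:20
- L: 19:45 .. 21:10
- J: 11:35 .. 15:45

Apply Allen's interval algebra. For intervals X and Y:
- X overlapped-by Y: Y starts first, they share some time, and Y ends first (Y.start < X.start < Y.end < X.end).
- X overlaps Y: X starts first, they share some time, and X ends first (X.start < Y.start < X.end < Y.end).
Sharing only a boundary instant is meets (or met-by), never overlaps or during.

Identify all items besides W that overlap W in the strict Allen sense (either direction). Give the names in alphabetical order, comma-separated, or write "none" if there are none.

Target W = [09:50, 11:30].
A [13:25, 18:40] → after → no.
C [20:15, 20:20] → after → no.
F [16:50, 17:45] → after → no.
H [15:35, 20:20] → after → no.
J [11:35, 15:45] → after → no.
L [19:45, 21:10] → after → no.
N [14:00, 15:20] → after → no.
P [10:05, 13:25] → overlapped-by → yes.
S [12:15, 18:30] → after → no.
U [08:35, 09:50] → meets → no.
V [18:40, 20:25] → after → no.
Result: P.

P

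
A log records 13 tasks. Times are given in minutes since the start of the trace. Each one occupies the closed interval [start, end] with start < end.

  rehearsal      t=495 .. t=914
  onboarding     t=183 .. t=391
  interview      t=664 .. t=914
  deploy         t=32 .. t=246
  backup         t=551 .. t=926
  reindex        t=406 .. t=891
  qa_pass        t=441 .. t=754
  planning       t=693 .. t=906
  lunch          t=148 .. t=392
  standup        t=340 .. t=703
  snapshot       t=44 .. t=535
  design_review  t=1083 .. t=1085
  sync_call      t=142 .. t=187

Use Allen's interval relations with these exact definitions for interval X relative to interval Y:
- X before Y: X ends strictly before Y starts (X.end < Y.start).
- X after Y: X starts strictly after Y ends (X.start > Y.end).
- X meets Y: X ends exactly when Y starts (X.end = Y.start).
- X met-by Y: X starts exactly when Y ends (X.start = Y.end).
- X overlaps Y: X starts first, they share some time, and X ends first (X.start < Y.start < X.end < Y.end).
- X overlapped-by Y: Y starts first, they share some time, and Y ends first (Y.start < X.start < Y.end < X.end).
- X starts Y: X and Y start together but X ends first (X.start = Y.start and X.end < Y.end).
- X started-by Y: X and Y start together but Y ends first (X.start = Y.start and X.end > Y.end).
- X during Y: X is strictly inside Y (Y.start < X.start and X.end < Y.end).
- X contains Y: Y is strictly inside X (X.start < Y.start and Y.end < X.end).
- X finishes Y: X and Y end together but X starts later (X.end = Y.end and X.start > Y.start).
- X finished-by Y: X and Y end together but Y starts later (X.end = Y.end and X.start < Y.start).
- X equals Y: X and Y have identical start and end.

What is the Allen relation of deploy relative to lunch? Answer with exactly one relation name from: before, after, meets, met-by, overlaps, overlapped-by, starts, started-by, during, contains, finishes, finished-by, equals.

deploy = [t=32, t=246]; lunch = [t=148, t=392].
Compare endpoints: deploy.start < lunch.start, deploy.start < lunch.end, deploy.end > lunch.start, deploy.end < lunch.end.
That pattern is 'overlaps'.

overlaps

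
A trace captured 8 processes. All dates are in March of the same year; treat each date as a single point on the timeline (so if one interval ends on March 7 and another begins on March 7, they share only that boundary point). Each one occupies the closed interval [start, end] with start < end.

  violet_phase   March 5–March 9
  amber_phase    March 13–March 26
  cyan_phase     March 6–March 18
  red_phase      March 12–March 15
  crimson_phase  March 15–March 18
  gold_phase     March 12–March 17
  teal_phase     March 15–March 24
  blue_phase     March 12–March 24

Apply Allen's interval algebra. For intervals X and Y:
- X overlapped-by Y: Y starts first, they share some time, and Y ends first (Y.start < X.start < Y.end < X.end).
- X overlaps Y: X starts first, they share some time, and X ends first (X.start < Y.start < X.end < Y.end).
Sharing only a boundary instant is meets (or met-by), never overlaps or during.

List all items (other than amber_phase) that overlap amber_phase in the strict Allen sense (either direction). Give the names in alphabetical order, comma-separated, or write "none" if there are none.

Target amber_phase = [March 13, March 26].
blue_phase [March 12, March 24] → overlaps → yes.
crimson_phase [March 15, March 18] → during → no.
cyan_phase [March 6, March 18] → overlaps → yes.
gold_phase [March 12, March 17] → overlaps → yes.
red_phase [March 12, March 15] → overlaps → yes.
teal_phase [March 15, March 24] → during → no.
violet_phase [March 5, March 9] → before → no.
Result: blue_phase, cyan_phase, gold_phase, red_phase.

blue_phase, cyan_phase, gold_phase, red_phase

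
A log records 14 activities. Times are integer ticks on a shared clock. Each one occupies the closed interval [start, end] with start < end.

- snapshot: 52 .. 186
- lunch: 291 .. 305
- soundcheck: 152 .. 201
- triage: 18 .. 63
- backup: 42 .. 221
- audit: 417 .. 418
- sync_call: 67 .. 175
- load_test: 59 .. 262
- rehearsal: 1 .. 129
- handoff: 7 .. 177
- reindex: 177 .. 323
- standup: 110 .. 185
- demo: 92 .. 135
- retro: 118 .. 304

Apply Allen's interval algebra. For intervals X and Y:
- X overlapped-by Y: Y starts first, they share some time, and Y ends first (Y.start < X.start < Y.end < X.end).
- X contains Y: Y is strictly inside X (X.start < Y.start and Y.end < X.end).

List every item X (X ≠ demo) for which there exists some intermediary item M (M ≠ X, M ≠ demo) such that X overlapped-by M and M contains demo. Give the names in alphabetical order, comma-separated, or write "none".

Target demo = [92, 135].
Intermediaries M with M contains demo: backup, handoff, load_test, snapshot, sync_call.
Via backup — items with X overlapped-by backup: load_test, reindex, retro.
Via handoff — items with X overlapped-by handoff: backup, load_test, retro, snapshot, soundcheck, standup.
Via load_test — items with X overlapped-by load_test: reindex, retro.
Via snapshot — items with X overlapped-by snapshot: load_test, reindex, retro, soundcheck.
Via sync_call — items with X overlapped-by sync_call: retro, soundcheck, standup.
Union: backup, load_test, reindex, retro, snapshot, soundcheck, standup.

backup, load_test, reindex, retro, snapshot, soundcheck, standup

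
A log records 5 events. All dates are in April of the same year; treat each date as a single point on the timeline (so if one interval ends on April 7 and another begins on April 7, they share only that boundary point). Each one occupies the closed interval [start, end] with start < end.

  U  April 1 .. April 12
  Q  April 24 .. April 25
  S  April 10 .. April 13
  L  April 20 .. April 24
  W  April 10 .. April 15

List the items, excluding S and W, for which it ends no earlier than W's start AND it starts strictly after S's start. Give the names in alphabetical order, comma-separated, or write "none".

Conditions: its end is no earlier than W's start (X.end >= April 10) AND its start is strictly after S's start (X.start > April 10).
L: end April 24 >= April 10? ✓; start April 20 > April 10? ✓ → yes.
Q: end April 25 >= April 10? ✓; start April 24 > April 10? ✓ → yes.
U: end April 12 >= April 10? ✓; start April 1 > April 10? ✗ → no.
Result: L, Q.

L, Q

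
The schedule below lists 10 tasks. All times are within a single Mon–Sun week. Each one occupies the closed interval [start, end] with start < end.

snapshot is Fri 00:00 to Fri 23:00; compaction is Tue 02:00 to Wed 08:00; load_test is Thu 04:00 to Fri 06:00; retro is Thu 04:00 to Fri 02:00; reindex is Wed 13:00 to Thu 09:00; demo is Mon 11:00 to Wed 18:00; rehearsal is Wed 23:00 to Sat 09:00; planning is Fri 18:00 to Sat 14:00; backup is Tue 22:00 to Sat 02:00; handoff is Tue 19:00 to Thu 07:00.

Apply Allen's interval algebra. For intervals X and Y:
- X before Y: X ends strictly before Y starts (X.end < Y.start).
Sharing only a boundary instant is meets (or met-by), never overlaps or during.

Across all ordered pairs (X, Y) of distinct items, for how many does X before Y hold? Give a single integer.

17

Checking all 90 ordered pairs for relation 'before'; matching pairs in alphabetical order:
(compaction, load_test): compaction before load_test ✓
(compaction, planning): compaction before planning ✓
(compaction, rehearsal): compaction before rehearsal ✓
(compaction, reindex): compaction before reindex ✓
(compaction, retro): compaction before retro ✓
(compaction, snapshot): compaction before snapshot ✓
(demo, load_test): demo before load_test ✓
(demo, planning): demo before planning ✓
(demo, rehearsal): demo before rehearsal ✓
(demo, retro): demo before retro ✓
(demo, snapshot): demo before snapshot ✓
(handoff, planning): handoff before planning ✓
(handoff, snapshot): handoff before snapshot ✓
(load_test, planning): load_test before planning ✓
(reindex, planning): reindex before planning ✓
(reindex, snapshot): reindex before snapshot ✓
(retro, planning): retro before planning ✓
Count: 17.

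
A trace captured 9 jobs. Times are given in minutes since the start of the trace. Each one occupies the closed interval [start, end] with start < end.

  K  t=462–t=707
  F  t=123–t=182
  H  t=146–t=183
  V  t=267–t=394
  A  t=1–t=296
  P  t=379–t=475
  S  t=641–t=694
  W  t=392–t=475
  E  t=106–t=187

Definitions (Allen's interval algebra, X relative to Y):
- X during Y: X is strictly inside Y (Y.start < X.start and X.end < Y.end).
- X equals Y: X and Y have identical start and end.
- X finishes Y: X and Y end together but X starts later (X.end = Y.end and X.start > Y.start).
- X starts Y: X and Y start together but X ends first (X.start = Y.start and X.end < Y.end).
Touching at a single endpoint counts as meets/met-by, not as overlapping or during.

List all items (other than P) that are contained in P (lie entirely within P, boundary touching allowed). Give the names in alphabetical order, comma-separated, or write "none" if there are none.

W

Target P = [t=379, t=475].
A [t=1, t=296] → before → no.
E [t=106, t=187] → before → no.
F [t=123, t=182] → before → no.
H [t=146, t=183] → before → no.
K [t=462, t=707] → overlapped-by → no.
S [t=641, t=694] → after → no.
V [t=267, t=394] → overlaps → no.
W [t=392, t=475] → finishes → yes.
Result: W.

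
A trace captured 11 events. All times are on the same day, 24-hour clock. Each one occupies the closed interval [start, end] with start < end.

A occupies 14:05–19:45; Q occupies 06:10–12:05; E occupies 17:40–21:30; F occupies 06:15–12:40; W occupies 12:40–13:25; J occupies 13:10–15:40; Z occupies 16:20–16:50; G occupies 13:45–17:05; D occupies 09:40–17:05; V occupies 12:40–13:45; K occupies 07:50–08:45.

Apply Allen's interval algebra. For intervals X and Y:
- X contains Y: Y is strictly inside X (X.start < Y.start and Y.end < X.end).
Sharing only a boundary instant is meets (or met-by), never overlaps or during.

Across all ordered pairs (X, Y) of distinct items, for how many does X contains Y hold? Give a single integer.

8

Checking all 110 ordered pairs for relation 'contains'; matching pairs in alphabetical order:
(A, Z): A contains Z ✓
(D, J): D contains J ✓
(D, V): D contains V ✓
(D, W): D contains W ✓
(D, Z): D contains Z ✓
(F, K): F contains K ✓
(G, Z): G contains Z ✓
(Q, K): Q contains K ✓
Count: 8.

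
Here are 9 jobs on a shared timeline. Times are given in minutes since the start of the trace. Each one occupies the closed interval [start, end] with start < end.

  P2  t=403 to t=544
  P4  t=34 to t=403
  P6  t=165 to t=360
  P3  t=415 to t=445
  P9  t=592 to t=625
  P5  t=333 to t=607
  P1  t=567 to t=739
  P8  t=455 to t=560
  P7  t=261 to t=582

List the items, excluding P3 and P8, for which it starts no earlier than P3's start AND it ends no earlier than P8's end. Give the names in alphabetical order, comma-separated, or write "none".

P1, P9

Conditions: its start is no earlier than P3's start (X.start >= t=415) AND its end is no earlier than P8's end (X.end >= t=560).
P1: start t=567 >= t=415? ✓; end t=739 >= t=560? ✓ → yes.
P2: start t=403 >= t=415? ✗; end t=544 >= t=560? ✗ → no.
P4: start t=34 >= t=415? ✗; end t=403 >= t=560? ✗ → no.
P5: start t=333 >= t=415? ✗; end t=607 >= t=560? ✓ → no.
P6: start t=165 >= t=415? ✗; end t=360 >= t=560? ✗ → no.
P7: start t=261 >= t=415? ✗; end t=582 >= t=560? ✓ → no.
P9: start t=592 >= t=415? ✓; end t=625 >= t=560? ✓ → yes.
Result: P1, P9.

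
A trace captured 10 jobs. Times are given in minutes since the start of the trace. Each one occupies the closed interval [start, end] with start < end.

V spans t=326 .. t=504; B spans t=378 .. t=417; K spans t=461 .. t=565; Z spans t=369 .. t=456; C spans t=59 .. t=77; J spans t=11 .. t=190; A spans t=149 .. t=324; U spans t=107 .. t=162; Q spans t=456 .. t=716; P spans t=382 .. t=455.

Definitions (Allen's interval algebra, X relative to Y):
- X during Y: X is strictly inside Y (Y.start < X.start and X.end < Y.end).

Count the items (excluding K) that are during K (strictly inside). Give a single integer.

0

Target K = [t=461, t=565].
A [t=149, t=324] → before → no.
B [t=378, t=417] → before → no.
C [t=59, t=77] → before → no.
J [t=11, t=190] → before → no.
P [t=382, t=455] → before → no.
Q [t=456, t=716] → contains → no.
U [t=107, t=162] → before → no.
V [t=326, t=504] → overlaps → no.
Z [t=369, t=456] → before → no.
Total: 0.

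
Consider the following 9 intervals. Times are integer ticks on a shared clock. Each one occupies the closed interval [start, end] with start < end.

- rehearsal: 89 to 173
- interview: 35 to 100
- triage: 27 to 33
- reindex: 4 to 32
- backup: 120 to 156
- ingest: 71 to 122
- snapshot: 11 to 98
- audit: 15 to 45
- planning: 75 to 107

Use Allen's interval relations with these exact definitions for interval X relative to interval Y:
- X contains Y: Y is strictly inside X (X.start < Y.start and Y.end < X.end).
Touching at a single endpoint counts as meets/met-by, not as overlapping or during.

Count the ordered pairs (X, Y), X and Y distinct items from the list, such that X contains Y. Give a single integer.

5

Checking all 72 ordered pairs for relation 'contains'; matching pairs in alphabetical order:
(audit, triage): audit contains triage ✓
(ingest, planning): ingest contains planning ✓
(rehearsal, backup): rehearsal contains backup ✓
(snapshot, audit): snapshot contains audit ✓
(snapshot, triage): snapshot contains triage ✓
Count: 5.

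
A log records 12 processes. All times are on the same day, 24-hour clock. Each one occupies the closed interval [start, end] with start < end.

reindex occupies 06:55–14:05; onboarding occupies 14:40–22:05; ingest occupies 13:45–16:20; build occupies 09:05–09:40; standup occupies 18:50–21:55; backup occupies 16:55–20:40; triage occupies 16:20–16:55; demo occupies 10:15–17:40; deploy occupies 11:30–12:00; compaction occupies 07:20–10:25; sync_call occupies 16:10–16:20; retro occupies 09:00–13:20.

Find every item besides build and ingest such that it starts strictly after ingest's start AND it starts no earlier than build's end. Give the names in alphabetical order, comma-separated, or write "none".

Conditions: its start is strictly after ingest's start (X.start > 13:45) AND its start is no earlier than build's end (X.start >= 09:40).
backup: start 16:55 > 13:45? ✓; start 16:55 >= 09:40? ✓ → yes.
compaction: start 07:20 > 13:45? ✗; start 07:20 >= 09:40? ✗ → no.
demo: start 10:15 > 13:45? ✗; start 10:15 >= 09:40? ✓ → no.
deploy: start 11:30 > 13:45? ✗; start 11:30 >= 09:40? ✓ → no.
onboarding: start 14:40 > 13:45? ✓; start 14:40 >= 09:40? ✓ → yes.
reindex: start 06:55 > 13:45? ✗; start 06:55 >= 09:40? ✗ → no.
retro: start 09:00 > 13:45? ✗; start 09:00 >= 09:40? ✗ → no.
standup: start 18:50 > 13:45? ✓; start 18:50 >= 09:40? ✓ → yes.
sync_call: start 16:10 > 13:45? ✓; start 16:10 >= 09:40? ✓ → yes.
triage: start 16:20 > 13:45? ✓; start 16:20 >= 09:40? ✓ → yes.
Result: backup, onboarding, standup, sync_call, triage.

backup, onboarding, standup, sync_call, triage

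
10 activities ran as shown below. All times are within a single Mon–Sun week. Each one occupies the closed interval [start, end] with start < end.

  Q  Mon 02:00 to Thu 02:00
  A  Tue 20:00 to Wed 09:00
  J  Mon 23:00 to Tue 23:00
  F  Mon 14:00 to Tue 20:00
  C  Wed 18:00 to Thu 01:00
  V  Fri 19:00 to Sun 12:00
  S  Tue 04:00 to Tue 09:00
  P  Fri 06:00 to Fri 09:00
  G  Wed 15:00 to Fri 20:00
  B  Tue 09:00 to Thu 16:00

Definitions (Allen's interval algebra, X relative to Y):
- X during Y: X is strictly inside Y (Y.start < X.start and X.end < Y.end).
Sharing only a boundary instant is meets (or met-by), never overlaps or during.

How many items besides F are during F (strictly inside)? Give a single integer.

Target F = [Mon 14:00, Tue 20:00].
A [Tue 20:00, Wed 09:00] → met-by → no.
B [Tue 09:00, Thu 16:00] → overlapped-by → no.
C [Wed 18:00, Thu 01:00] → after → no.
G [Wed 15:00, Fri 20:00] → after → no.
J [Mon 23:00, Tue 23:00] → overlapped-by → no.
P [Fri 06:00, Fri 09:00] → after → no.
Q [Mon 02:00, Thu 02:00] → contains → no.
S [Tue 04:00, Tue 09:00] → during → counts.
V [Fri 19:00, Sun 12:00] → after → no.
Total: 1.

1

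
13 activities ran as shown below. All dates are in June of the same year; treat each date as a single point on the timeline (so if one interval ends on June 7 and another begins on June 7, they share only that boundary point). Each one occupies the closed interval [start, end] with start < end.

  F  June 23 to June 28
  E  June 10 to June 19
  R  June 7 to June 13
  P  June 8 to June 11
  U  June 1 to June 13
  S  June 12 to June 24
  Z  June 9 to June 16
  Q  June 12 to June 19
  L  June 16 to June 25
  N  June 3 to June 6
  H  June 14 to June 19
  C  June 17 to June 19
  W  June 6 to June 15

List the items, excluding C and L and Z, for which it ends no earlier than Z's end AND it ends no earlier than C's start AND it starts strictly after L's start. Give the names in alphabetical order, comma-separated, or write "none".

F

Conditions: its end is no earlier than Z's end (X.end >= June 16) AND its end is no earlier than C's start (X.end >= June 17) AND its start is strictly after L's start (X.start > June 16).
E: end June 19 >= June 16? ✓; end June 19 >= June 17? ✓; start June 10 > June 16? ✗ → no.
F: end June 28 >= June 16? ✓; end June 28 >= June 17? ✓; start June 23 > June 16? ✓ → yes.
H: end June 19 >= June 16? ✓; end June 19 >= June 17? ✓; start June 14 > June 16? ✗ → no.
N: end June 6 >= June 16? ✗; end June 6 >= June 17? ✗; start June 3 > June 16? ✗ → no.
P: end June 11 >= June 16? ✗; end June 11 >= June 17? ✗; start June 8 > June 16? ✗ → no.
Q: end June 19 >= June 16? ✓; end June 19 >= June 17? ✓; start June 12 > June 16? ✗ → no.
R: end June 13 >= June 16? ✗; end June 13 >= June 17? ✗; start June 7 > June 16? ✗ → no.
S: end June 24 >= June 16? ✓; end June 24 >= June 17? ✓; start June 12 > June 16? ✗ → no.
U: end June 13 >= June 16? ✗; end June 13 >= June 17? ✗; start June 1 > June 16? ✗ → no.
W: end June 15 >= June 16? ✗; end June 15 >= June 17? ✗; start June 6 > June 16? ✗ → no.
Result: F.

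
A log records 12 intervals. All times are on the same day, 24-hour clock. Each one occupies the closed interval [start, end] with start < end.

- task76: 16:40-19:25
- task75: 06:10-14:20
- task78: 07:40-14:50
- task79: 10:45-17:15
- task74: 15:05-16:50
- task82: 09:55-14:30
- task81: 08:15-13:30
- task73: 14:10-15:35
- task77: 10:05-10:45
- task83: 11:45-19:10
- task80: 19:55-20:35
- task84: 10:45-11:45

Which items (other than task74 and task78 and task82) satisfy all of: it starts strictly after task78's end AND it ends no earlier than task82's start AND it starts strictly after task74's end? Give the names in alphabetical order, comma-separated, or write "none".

Conditions: its start is strictly after task78's end (X.start > 14:50) AND its end is no earlier than task82's start (X.end >= 09:55) AND its start is strictly after task74's end (X.start > 16:50).
task73: start 14:10 > 14:50? ✗; end 15:35 >= 09:55? ✓; start 14:10 > 16:50? ✗ → no.
task75: start 06:10 > 14:50? ✗; end 14:20 >= 09:55? ✓; start 06:10 > 16:50? ✗ → no.
task76: start 16:40 > 14:50? ✓; end 19:25 >= 09:55? ✓; start 16:40 > 16:50? ✗ → no.
task77: start 10:05 > 14:50? ✗; end 10:45 >= 09:55? ✓; start 10:05 > 16:50? ✗ → no.
task79: start 10:45 > 14:50? ✗; end 17:15 >= 09:55? ✓; start 10:45 > 16:50? ✗ → no.
task80: start 19:55 > 14:50? ✓; end 20:35 >= 09:55? ✓; start 19:55 > 16:50? ✓ → yes.
task81: start 08:15 > 14:50? ✗; end 13:30 >= 09:55? ✓; start 08:15 > 16:50? ✗ → no.
task83: start 11:45 > 14:50? ✗; end 19:10 >= 09:55? ✓; start 11:45 > 16:50? ✗ → no.
task84: start 10:45 > 14:50? ✗; end 11:45 >= 09:55? ✓; start 10:45 > 16:50? ✗ → no.
Result: task80.

task80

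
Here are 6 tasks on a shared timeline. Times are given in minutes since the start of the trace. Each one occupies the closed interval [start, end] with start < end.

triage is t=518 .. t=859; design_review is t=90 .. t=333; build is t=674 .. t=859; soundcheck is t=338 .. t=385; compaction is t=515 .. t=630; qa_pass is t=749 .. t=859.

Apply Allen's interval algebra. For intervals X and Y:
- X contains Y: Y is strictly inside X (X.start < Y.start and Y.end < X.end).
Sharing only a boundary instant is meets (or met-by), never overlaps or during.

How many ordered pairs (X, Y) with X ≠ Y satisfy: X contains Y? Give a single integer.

Checking all 30 ordered pairs for relation 'contains'; matching pairs in alphabetical order:
No pair satisfies it.
Count: 0.

0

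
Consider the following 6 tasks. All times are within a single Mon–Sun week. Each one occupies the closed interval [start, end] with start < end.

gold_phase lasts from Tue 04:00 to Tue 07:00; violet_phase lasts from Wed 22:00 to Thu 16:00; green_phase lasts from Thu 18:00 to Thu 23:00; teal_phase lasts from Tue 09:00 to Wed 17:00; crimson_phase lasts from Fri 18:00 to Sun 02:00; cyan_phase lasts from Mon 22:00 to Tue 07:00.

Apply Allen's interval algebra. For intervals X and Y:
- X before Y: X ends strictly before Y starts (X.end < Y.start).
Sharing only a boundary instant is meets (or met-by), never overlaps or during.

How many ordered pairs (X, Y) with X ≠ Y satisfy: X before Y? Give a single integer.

14

Checking all 30 ordered pairs for relation 'before'; matching pairs in alphabetical order:
(cyan_phase, crimson_phase): cyan_phase before crimson_phase ✓
(cyan_phase, green_phase): cyan_phase before green_phase ✓
(cyan_phase, teal_phase): cyan_phase before teal_phase ✓
(cyan_phase, violet_phase): cyan_phase before violet_phase ✓
(gold_phase, crimson_phase): gold_phase before crimson_phase ✓
(gold_phase, green_phase): gold_phase before green_phase ✓
(gold_phase, teal_phase): gold_phase before teal_phase ✓
(gold_phase, violet_phase): gold_phase before violet_phase ✓
(green_phase, crimson_phase): green_phase before crimson_phase ✓
(teal_phase, crimson_phase): teal_phase before crimson_phase ✓
(teal_phase, green_phase): teal_phase before green_phase ✓
(teal_phase, violet_phase): teal_phase before violet_phase ✓
(violet_phase, crimson_phase): violet_phase before crimson_phase ✓
(violet_phase, green_phase): violet_phase before green_phase ✓
Count: 14.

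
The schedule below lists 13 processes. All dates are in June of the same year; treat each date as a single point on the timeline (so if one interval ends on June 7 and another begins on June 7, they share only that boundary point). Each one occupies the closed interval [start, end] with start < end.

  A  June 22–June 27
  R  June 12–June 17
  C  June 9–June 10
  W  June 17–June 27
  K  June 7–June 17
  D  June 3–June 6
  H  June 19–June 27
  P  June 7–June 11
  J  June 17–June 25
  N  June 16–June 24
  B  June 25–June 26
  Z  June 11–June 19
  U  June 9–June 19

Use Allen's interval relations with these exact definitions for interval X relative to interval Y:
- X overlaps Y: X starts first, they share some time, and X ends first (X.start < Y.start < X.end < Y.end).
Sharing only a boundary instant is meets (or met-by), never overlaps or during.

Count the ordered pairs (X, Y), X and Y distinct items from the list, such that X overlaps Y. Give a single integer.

Checking all 156 ordered pairs for relation 'overlaps'; matching pairs in alphabetical order:
(J, A): J overlaps A ✓
(J, H): J overlaps H ✓
(K, N): K overlaps N ✓
(K, U): K overlaps U ✓
(K, Z): K overlaps Z ✓
(N, A): N overlaps A ✓
(N, H): N overlaps H ✓
(N, J): N overlaps J ✓
(N, W): N overlaps W ✓
(P, U): P overlaps U ✓
(R, N): R overlaps N ✓
(U, J): U overlaps J ✓
(U, N): U overlaps N ✓
(U, W): U overlaps W ✓
(Z, J): Z overlaps J ✓
(Z, N): Z overlaps N ✓
(Z, W): Z overlaps W ✓
Count: 17.

17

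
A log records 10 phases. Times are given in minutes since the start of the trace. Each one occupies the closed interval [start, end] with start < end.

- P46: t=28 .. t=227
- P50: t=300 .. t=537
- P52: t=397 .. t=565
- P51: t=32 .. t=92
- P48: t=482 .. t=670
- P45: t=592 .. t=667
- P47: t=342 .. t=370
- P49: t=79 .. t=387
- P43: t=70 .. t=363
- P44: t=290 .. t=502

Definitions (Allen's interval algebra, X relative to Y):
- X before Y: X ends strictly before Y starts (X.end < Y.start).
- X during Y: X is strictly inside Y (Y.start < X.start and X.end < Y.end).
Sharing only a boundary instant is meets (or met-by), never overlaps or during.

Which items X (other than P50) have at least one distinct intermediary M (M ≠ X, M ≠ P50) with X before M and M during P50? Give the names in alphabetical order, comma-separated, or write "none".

Target P50 = [t=300, t=537].
Intermediaries M with M during P50: P47.
Via P47 — items with X before P47: P46, P51.
Union: P46, P51.

P46, P51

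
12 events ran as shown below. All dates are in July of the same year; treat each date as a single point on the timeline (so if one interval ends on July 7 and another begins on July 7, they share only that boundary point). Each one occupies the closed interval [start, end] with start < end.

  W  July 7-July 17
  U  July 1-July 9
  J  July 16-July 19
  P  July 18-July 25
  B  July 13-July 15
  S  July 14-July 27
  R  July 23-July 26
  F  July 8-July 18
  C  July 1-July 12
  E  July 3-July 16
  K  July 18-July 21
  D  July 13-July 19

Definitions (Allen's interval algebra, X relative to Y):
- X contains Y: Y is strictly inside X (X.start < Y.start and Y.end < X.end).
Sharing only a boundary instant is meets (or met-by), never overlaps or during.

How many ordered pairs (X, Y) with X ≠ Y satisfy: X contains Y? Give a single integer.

7

Checking all 132 ordered pairs for relation 'contains'; matching pairs in alphabetical order:
(E, B): E contains B ✓
(F, B): F contains B ✓
(S, J): S contains J ✓
(S, K): S contains K ✓
(S, P): S contains P ✓
(S, R): S contains R ✓
(W, B): W contains B ✓
Count: 7.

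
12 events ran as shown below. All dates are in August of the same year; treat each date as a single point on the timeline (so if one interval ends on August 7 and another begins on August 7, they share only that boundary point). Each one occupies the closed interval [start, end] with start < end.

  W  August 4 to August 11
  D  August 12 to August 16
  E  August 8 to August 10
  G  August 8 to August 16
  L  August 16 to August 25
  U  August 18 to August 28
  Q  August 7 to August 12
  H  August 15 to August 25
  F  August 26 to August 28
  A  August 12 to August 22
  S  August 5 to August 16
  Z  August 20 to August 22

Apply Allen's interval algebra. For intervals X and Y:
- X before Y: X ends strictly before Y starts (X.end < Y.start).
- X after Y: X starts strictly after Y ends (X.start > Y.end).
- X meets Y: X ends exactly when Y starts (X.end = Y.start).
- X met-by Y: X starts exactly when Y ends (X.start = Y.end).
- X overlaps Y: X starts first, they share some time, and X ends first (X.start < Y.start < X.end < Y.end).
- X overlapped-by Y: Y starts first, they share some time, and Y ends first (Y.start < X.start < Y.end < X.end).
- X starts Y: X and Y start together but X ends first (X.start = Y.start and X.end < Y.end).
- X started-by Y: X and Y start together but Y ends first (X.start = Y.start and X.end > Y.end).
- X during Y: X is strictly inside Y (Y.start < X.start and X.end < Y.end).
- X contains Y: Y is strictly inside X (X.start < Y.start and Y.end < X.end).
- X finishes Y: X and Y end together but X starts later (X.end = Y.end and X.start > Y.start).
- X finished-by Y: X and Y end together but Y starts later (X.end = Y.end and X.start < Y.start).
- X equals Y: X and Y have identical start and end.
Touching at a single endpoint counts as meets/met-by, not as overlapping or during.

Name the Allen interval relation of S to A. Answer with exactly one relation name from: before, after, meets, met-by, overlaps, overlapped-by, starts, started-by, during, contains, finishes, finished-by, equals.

overlaps

S = [August 5, August 16]; A = [August 12, August 22].
Compare endpoints: S.start < A.start, S.start < A.end, S.end > A.start, S.end < A.end.
That pattern is 'overlaps'.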